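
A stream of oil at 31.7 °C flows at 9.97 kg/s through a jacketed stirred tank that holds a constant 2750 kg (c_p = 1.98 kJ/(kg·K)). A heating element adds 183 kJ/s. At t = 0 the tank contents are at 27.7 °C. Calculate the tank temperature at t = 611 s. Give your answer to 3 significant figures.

M c_p dT/dt = ṁ c_p (T_in − T) + Q̇.
τ = M/ṁ = 275.83 s; T_ss = T_in + Q̇/(ṁ c_p) = 31.7 + 183/(9.97·1.98) = 40.970 °C.
Solution: T(t) = T_ss + (T₀ − T_ss) e^(−t/τ).
T(611) = 40.970 + (-13.270)·e^(−611/275.83) = 40.970 + (-13.270)·0.10914 = 39.522 °C.

39.5 °C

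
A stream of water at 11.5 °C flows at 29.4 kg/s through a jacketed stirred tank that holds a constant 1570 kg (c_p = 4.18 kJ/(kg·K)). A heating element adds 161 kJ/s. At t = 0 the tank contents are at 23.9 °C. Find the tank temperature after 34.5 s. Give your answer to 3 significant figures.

18.6 °C

M c_p dT/dt = ṁ c_p (T_in − T) + Q̇.
Rearrange: dT/dt = (T_ss − T)/τ with τ = M/ṁ = 53.401 s and T_ss = T_in + Q̇/(ṁ c_p) = 12.810 °C.
Integrating: T(t) = T_ss + (T₀ − T_ss) e^(−t/τ).
T(34.5) = 12.810 + (11.090)·e^(−34.5/53.401) = 12.810 + (11.090)·0.52411 = 18.622 °C.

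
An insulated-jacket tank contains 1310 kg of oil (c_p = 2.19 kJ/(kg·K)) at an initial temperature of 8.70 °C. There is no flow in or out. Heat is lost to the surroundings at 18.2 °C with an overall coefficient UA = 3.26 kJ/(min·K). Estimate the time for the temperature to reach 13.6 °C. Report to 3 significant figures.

638 min

Unsteady energy balance on the tank contents: M c_p dT/dt = −UA(T − T_amb).
τ = M c_p/UA = 880.03 min; T_ss = T_amb = 18.200 °C.
T(t) = T_ss + (T₀ − T_ss)e^(−t/τ); set T = 13.6:
t = −τ ln[(T − T_ss)/(T₀ − T_ss)] = −880.03 · ln(0.48421) = 638.23 min.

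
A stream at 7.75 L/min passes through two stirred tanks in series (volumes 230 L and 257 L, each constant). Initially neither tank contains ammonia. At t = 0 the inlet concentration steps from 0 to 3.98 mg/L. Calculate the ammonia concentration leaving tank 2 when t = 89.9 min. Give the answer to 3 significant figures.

Time constants: τᵢ = Vᵢ/Q for each well-mixed tank.
τ₁ = 230/7.75 = 29.677 min; τ₂ = 257/7.75 = 33.161 min.
Solving the cascade with C₁(0)=C₂(0)=0 gives C₂(t) = C_in[1 − (τ₁ e^(−t/τ₁) − τ₂ e^(−t/τ₂))/(τ₁ − τ₂)].
At t = 89.9: e^(−t/τ₁) = 0.048352, e^(−t/τ₂) = 0.066471.
C₂ = 3.98·[1 − (29.677·0.048352 − 33.161·0.066471)/(-3.4839)] = 3.98·0.77919 = 3.1012 mg/L.

3.10 mg/L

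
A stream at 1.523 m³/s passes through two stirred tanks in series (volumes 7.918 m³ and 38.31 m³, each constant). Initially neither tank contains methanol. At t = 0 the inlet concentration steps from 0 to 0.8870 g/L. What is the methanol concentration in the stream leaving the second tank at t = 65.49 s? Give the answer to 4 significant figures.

0.8042 g/L

Species balance on tank i: dCᵢ/dt = (Cᵢ₋₁ − Cᵢ)/τᵢ with τᵢ = Vᵢ/Q.
τ₁ = 7.918/1.523 = 5.19895 s; τ₂ = 38.31/1.523 = 25.1543 s.
Tank 1: C₁ = C_in(1 − e^(−t/τ₁)). Tank 2 (τ₁ ≠ τ₂): C₂ = C_in[1 − (τ₁ e^(−t/τ₁) − τ₂ e^(−t/τ₂))/(τ₁ − τ₂)].
At t = 65.49: e^(−t/τ₁) = 3.38291e-06, e^(−t/τ₂) = 0.0740118.
C₂ = 0.8870·[1 − (5.19895·3.38291e-06 − 25.1543·0.0740118)/(-19.9554)] = 0.8870·0.906707 = 0.804249 g/L.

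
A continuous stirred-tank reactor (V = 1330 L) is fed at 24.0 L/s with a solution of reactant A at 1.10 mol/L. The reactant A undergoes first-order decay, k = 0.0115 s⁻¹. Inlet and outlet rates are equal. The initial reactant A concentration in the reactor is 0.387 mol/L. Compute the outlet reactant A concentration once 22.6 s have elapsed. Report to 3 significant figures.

0.526 mol/L

V dC/dt = Q(C_in − C) − k V C.
dC/dt = (Q/V) C_in − (Q/V + k) C; effective rate a = Q/V + k = 0.018045 + 0.0115 = 0.029545 s⁻¹.
C_ss = Q C_in/(Q + kV) = 0.67184 mol/L; C(t) = C_ss + (C₀ − C_ss) e^(−a t).
C(22.6) = 0.67184 + (-0.28484)·e^(−0.029545·22.6) = 0.67184 + (-0.28484)·0.51288 = 0.52575 mol/L.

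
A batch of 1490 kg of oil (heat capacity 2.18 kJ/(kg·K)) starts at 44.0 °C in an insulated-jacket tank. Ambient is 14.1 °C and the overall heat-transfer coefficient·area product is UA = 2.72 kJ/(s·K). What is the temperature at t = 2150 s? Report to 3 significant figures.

19.0 °C

M c_p dT/dt = −UA(T − T_amb).
dT/dt = (T_ss − T)/τ with T_ss = T_amb = 14.100 °C, τ = M c_p/UA = 1490·2.18/2.72 = 1194.2 s.
Solution: T(t) = T_ss + (T₀ − T_ss) e^(−t/τ).
T(2150) = 14.100 + (29.900)·0.16524 = 19.041 °C.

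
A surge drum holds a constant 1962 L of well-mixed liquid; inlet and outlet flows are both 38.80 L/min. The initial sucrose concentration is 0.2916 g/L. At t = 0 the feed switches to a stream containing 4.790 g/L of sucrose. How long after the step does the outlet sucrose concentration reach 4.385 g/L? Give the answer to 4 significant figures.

121.7 min

Accumulation = in − out for the solute gives V dC/dt = Q(C_in − C), so τ = V/Q = 50.5670 min.
C(t) = C_in + (C₀ − C_in) e^(−t/τ). Set C = 4.385 and solve for t:
e^(−t/τ) = (C − C_in)/(C₀ − C_in) = (4.385 − 4.790)/(0.2916 − 4.790) = 0.0900320
t = −τ ln(…) = 50.5670 × 2.40759 = 121.745 min.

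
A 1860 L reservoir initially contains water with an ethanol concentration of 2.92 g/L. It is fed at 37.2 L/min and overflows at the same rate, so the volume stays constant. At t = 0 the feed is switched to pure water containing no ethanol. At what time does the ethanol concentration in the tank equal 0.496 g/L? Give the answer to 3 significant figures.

88.6 min

Transient balance on the dissolved component: V dC/dt = Q(C_in − C), so τ = V/Q = 50.000 min.
C(t) = C_in + (C₀ − C_in) e^(−t/τ). Set C = 0.496 and solve for t:
e^(−t/τ) = (C − C_in)/(C₀ − C_in) = (0.496 − 0)/(2.92 − 0) = 0.16986
t = −τ ln(…) = 50.000 × 1.7728 = 88.638 min.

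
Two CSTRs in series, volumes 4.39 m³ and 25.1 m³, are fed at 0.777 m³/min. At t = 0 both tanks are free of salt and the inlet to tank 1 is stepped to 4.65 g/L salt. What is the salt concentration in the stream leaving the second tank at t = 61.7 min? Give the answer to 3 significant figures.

Each tank obeys Vᵢ dCᵢ/dt = Q(Cᵢ₋₁ − Cᵢ), so τᵢ = Vᵢ/Q.
τ₁ = 4.39/0.777 = 5.6499 min; τ₂ = 25.1/0.777 = 32.304 min.
Tank 1: C₁ = C_in(1 − e^(−t/τ₁)). Tank 2 (τ₁ ≠ τ₂): C₂ = C_in[1 − (τ₁ e^(−t/τ₁) − τ₂ e^(−t/τ₂))/(τ₁ − τ₂)].
At t = 61.7: e^(−t/τ₁) = 1.8084e-05, e^(−t/τ₂) = 0.14808.
C₂ = 4.65·[1 − (5.6499·1.8084e-05 − 32.304·0.14808)/(-26.654)] = 4.65·0.82053 = 3.8155 g/L.

3.82 g/L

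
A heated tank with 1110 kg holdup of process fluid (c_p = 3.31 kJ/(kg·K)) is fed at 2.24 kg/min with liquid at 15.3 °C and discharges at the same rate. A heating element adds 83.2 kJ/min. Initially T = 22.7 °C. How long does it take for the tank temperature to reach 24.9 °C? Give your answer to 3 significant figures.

M c_p dT/dt = ṁ c_p (T_in − T) + Q̇.
τ = M/ṁ = 495.54 min; T_ss = T_in + Q̇/(ṁ c_p) = 26.521 °C.
T(t) = T_ss + (T₀ − T_ss) e^(−t/τ). Set T = 24.9:
e^(−t/τ) = (24.9 − 26.521)/(22.7 − 26.521) = 0.42430
t = −495.54 · ln(0.42430) = 424.83 min.

425 min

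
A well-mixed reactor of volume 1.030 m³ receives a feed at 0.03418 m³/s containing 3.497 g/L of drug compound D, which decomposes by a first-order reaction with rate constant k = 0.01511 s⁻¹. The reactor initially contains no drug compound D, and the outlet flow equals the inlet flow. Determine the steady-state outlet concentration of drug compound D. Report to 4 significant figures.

2.403 g/L

Accumulation = in − out − consumed: V dC/dt = Q C_in − Q C − k V C.
At steady state: 0 = Q C_in − (Q + kV) C_ss, so C_ss = Q C_in/(Q + kV).
C_ss = 0.03418·3.497/(0.03418 + 0.01511·1.030) = 0.119527/0.0497433 = 2.40289 g/L.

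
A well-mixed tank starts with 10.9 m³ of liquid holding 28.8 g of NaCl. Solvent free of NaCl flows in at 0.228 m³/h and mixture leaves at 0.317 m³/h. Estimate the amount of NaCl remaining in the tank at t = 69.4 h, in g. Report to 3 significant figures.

Total volume: dV/dt = Q_in − Q_out = -0.089000 m³/h, so V(t) = 10.9 − 0.089000 t and V(69.4) = 4.7234 m³.
No NaCl enters, so dm/dt = −Q_out · (m/V).
Separate: dm/m = −Q_out dt/V(t) ⇒ ln(m/m₀) = −(Q_out/(Q_in−Q_out)) ln(V/V₀).
m = m₀ (V₀/V)^(Q_out/(Q_in−Q_out)) = 28.8 × (10.9/4.7234)^(-3.5618) = 1.4650 g.

1.47 g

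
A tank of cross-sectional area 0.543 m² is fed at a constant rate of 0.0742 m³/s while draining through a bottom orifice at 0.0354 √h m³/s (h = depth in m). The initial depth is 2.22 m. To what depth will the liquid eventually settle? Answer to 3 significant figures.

A dh/dt = Q_in − 0.0354 √h. Steady state requires inflow = outflow:
Q_in = 0.0354 √h_ss ⇒ √h_ss = 0.0742/0.0354 = 2.0960.
h_ss = 2.0960² = 4.3934 m. (Since h₀ = 2.22 m < h_ss, the level will rise toward this value.)

4.39 m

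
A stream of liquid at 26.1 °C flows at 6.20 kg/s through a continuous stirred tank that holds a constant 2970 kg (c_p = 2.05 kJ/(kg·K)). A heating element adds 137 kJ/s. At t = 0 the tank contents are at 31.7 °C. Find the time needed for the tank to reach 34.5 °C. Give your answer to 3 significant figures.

M c_p dT/dt = ṁ c_p (T_in − T) + Q̇.
τ = M/ṁ = 479.03 s; T_ss = T_in + Q̇/(ṁ c_p) = 36.879 °C.
T(t) = T_ss + (T₀ − T_ss) e^(−t/τ). Set T = 34.5:
e^(−t/τ) = (34.5 − 36.879)/(31.7 − 36.879) = 0.45935
t = −479.03 · ln(0.45935) = 372.66 s.

373 s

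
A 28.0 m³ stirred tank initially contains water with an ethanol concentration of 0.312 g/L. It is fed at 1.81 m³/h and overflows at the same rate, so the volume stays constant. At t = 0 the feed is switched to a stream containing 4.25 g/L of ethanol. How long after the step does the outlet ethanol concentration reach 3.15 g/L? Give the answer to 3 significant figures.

19.7 h

Transient balance on the dissolved component: V dC/dt = Q(C_in − C), so τ = V/Q = 15.470 h.
C(t) = C_in + (C₀ − C_in) e^(−t/τ). Set C = 3.15 and solve for t:
e^(−t/τ) = (C − C_in)/(C₀ − C_in) = (3.15 − 4.25)/(0.312 − 4.25) = 0.27933
t = −τ ln(…) = 15.470 × 1.2754 = 19.729 h.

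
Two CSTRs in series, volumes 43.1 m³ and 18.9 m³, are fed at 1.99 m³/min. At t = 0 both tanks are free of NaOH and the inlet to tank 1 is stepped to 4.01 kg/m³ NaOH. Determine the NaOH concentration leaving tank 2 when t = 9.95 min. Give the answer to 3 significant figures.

Species balance on tank i: dCᵢ/dt = (Cᵢ₋₁ − Cᵢ)/τᵢ with τᵢ = Vᵢ/Q.
τ₁ = 43.1/1.99 = 21.658 min; τ₂ = 18.9/1.99 = 9.4975 min.
Tank 1: C₁ = C_in(1 − e^(−t/τ₁)). Tank 2 (τ₁ ≠ τ₂): C₂ = C_in[1 − (τ₁ e^(−t/τ₁) − τ₂ e^(−t/τ₂))/(τ₁ − τ₂)].
At t = 9.95: e^(−t/τ₁) = 0.63166, e^(−t/τ₂) = 0.35076.
C₂ = 4.01·[1 − (21.658·0.63166 − 9.4975·0.35076)/(12.161)] = 4.01·0.14897 = 0.59736 kg/m³.

0.597 kg/m³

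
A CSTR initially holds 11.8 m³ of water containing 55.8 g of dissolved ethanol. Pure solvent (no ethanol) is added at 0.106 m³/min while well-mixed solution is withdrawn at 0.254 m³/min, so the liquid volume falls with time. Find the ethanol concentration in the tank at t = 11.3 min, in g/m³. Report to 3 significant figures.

4.24 g/m³

Total volume: dV/dt = Q_in − Q_out = -0.14800 m³/min, so V(t) = 11.8 − 0.14800 t and V(11.3) = 10.128 m³.
Solute balance: dm/dt = 0 − Q_out C = −Q_out m/V(t).
dm/m = −Q_out dt/(V₀ − 0.14800 t); integrating gives ln(m/m₀) = −(Q_out/(Q_in−Q_out)) ln(V/V₀).
m = m₀ (V₀/V)^(Q_out/(Q_in−Q_out)) = 55.8 × (11.8/10.128)^(-1.7162) = 42.926 g.
C = m/V = 42.926/10.128 = 4.2385 g/m³.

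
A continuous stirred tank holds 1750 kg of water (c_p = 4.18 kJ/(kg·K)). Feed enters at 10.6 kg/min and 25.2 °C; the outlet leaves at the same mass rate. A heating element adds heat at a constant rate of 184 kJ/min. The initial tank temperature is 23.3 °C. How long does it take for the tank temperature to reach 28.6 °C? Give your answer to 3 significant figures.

344 min

M c_p dT/dt = ṁ c_p (T_in − T) + Q̇.
τ = M/ṁ = 165.09 min; T_ss = T_in + Q̇/(ṁ c_p) = 29.353 °C.
T(t) = T_ss + (T₀ − T_ss) e^(−t/τ). Set T = 28.6:
e^(−t/τ) = (28.6 − 29.353)/(23.3 − 29.353) = 0.12436
t = −165.09 · ln(0.12436) = 344.15 min.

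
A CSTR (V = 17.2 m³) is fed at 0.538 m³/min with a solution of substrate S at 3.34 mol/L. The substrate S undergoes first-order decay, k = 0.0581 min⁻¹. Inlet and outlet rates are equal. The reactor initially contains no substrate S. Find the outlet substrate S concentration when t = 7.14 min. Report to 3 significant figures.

0.551 mol/L

Accumulation = in − out − consumed: V dC/dt = Q C_in − Q C − k V C.
dC/dt = (Q/V) C_in − (Q/V + k) C; effective rate a = Q/V + k = 0.031279 + 0.0581 = 0.089379 min⁻¹.
C_ss = Q C_in/(Q + kV) = 1.1689 mol/L; C(t) = C_ss + (C₀ − C_ss) e^(−a t).
C(7.14) = 1.1689 + (-1.1689)·e^(−0.089379·7.14) = 1.1689 + (-1.1689)·0.52826 = 0.55140 mol/L.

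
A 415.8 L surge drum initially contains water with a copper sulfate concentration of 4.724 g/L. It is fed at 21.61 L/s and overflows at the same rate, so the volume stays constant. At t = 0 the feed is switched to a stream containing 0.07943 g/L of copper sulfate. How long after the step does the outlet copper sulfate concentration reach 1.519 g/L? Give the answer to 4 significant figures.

Transient balance on the dissolved component: V dC/dt = Q(C_in − C), so τ = V/Q = 19.2411 s.
C(t) = C_in + (C₀ − C_in) e^(−t/τ). Set C = 1.519 and solve for t:
e^(−t/τ) = (C − C_in)/(C₀ − C_in) = (1.519 − 0.07943)/(4.724 − 0.07943) = 0.309947
t = −τ ln(…) = 19.2411 × 1.17135 = 22.5381 s.

22.54 s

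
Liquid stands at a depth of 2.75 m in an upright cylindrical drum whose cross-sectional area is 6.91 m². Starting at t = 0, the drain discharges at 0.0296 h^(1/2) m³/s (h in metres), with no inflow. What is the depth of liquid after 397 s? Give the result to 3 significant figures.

0.653 m

A dh/dt = −Q_out = −0.0296 √h.
Separate and integrate: 2(√h − √h₀) = −(0.0296/A) t.
√h = √2.75 − 0.0296·397/(2·6.91) = 1.6583 − 0.85030 = 0.80801.
h = 0.80801² = 0.65288 m.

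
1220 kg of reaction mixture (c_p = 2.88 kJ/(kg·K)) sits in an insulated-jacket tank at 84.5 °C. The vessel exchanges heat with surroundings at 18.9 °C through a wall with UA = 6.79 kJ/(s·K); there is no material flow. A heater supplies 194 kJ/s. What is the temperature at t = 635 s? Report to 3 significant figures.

M c_p dT/dt = −UA(T − T_amb) + Q̇.
dT/dt = (T_ss − T)/τ with T_ss = T_amb + Q̇/UA = 18.9 + 194/6.79 = 47.471 °C, τ = M c_p/UA = 1220·2.88/6.79 = 517.47 s.
Integrating: T(t) = T_ss + (T₀ − T_ss) e^(−t/τ).
T(635) = 47.471 + (37.029)·0.29313 = 58.326 °C.

58.3 °C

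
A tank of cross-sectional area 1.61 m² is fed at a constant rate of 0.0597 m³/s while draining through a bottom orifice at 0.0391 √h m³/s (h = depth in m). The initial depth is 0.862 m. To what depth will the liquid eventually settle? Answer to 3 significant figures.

2.33 m

Mass balance (ρ constant): A dh/dt = Q_in − 0.0391 √h. At steady state dh/dt = 0:
Q_in = 0.0391 √h_ss ⇒ √h_ss = 0.0597/0.0391 = 1.5269.
h_ss = 1.5269² = 2.3313 m. (Since h₀ = 0.862 m < h_ss, the level will rise toward this value.)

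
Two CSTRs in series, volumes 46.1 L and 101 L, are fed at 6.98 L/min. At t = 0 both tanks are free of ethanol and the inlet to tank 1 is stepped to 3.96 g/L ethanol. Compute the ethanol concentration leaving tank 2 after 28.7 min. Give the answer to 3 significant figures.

Each tank obeys Vᵢ dCᵢ/dt = Q(Cᵢ₋₁ − Cᵢ), so τᵢ = Vᵢ/Q.
τ₁ = 46.1/6.98 = 6.6046 min; τ₂ = 101/6.98 = 14.470 min.
Tank 1: C₁ = C_in(1 − e^(−t/τ₁)). Tank 2 (τ₁ ≠ τ₂): C₂ = C_in[1 − (τ₁ e^(−t/τ₁) − τ₂ e^(−t/τ₂))/(τ₁ − τ₂)].
At t = 28.7: e^(−t/τ₁) = 0.012965, e^(−t/τ₂) = 0.13760.
C₂ = 3.96·[1 − (6.6046·0.012965 − 14.470·0.13760)/(-7.8653)] = 3.96·0.75775 = 3.0007 g/L.

3.00 g/L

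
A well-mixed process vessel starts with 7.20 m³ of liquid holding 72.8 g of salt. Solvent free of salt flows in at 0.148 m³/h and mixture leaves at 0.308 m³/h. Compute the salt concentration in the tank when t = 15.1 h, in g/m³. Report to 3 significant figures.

Let m(t) be the amount of salt. Volume: V(t) = V₀ + (Q_in − Q_out) t = 7.20 − 0.16000 t; V(15.1) = 4.7840 m³.
No salt enters, so dm/dt = −Q_out · (m/V).
dm/m = −Q_out dt/(V₀ − 0.16000 t); integrating gives ln(m/m₀) = −(Q_out/(Q_in−Q_out)) ln(V/V₀).
m = m₀ (V₀/V)^(Q_out/(Q_in−Q_out)) = 72.8 × (7.20/4.7840)^(-1.9250) = 33.141 g.
C = m/V = 33.141/4.7840 = 6.9274 g/m³.

6.93 g/m³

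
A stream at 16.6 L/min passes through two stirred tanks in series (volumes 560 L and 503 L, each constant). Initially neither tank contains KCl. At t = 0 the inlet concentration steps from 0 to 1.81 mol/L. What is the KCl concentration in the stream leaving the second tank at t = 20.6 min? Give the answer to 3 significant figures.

0.247 mol/L

Species balance on tank i: dCᵢ/dt = (Cᵢ₋₁ − Cᵢ)/τᵢ with τᵢ = Vᵢ/Q.
τ₁ = 560/16.6 = 33.735 min; τ₂ = 503/16.6 = 30.301 min.
Solving the cascade with C₁(0)=C₂(0)=0 gives C₂(t) = C_in[1 − (τ₁ e^(−t/τ₁) − τ₂ e^(−t/τ₂))/(τ₁ − τ₂)].
At t = 20.6: e^(−t/τ₁) = 0.54300, e^(−t/τ₂) = 0.50670.
C₂ = 1.81·[1 − (33.735·0.54300 − 30.301·0.50670)/(3.4337)] = 1.81·0.13663 = 0.24730 mol/L.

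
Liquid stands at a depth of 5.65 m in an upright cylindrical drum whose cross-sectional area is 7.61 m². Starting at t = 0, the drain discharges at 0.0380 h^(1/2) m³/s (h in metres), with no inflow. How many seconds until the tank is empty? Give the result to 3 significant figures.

952 s

With no inflow, A dh/dt = −0.0380 √h.
∫ h^(−1/2) dh = −(0.0380/A) ∫ dt, giving 2√h = 2√h₀ − (0.0380/A) t.
Tank is empty when √h = 0: t_empty = 2A√h₀/0.0380.
t_empty = 2·7.61·√5.65/0.0380 = 15.220·2.3770/0.0380 = 952.04 s.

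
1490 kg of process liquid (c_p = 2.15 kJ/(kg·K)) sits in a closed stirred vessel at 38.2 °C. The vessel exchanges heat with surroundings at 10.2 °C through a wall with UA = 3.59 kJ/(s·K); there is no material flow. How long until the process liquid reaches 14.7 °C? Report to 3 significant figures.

1630 s

Energy balance: M c_p dT/dt = −UA(T − T_amb).
τ = M c_p/UA = 892.34 s; T_ss = T_amb = 10.200 °C.
T(t) = T_ss + (T₀ − T_ss)e^(−t/τ); set T = 14.7:
t = −τ ln[(T − T_ss)/(T₀ − T_ss)] = −892.34 · ln(0.16071) = 1631.3 s.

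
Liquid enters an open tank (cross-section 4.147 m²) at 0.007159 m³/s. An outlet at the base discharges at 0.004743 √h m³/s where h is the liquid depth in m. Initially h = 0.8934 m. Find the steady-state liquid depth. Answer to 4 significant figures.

2.278 m

A dh/dt = Q_in − 0.004743 √h. Steady state requires inflow = outflow:
Q_in = 0.004743 √h_ss ⇒ √h_ss = 0.007159/0.004743 = 1.50938.
h_ss = 1.50938² = 2.27823 m. (Since h₀ = 0.8934 m < h_ss, the level will rise toward this value.)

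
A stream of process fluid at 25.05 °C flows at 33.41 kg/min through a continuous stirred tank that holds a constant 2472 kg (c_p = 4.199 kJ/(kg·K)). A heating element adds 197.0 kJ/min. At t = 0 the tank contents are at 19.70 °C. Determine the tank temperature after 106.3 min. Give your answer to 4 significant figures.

First-law balance (no shaft work): M c_p dT/dt = ṁ c_p (T_in − T) + 197.0.
τ = M/ṁ = 73.9898 min; T_ss = T_in + Q̇/(ṁ c_p) = 25.05 + 197.0/(33.41·4.199) = 26.4542 °C.
T approaches T_ss exponentially: T(t) = T_ss + (T₀ − T_ss) e^(−t/τ).
T(106.3) = 26.4542 + (-6.75425)·e^(−106.3/73.9898) = 26.4542 + (-6.75425)·0.237715 = 24.8487 °C.

24.85 °C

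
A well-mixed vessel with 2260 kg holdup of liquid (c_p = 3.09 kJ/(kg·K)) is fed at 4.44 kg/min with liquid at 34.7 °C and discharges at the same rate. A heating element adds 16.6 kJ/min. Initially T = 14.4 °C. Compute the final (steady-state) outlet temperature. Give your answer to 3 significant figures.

35.9 °C

M c_p dT/dt = ṁ c_p (T_in − T) + Q̇.
At steady state dT/dt = 0 ⇒ T_ss = T_in + Q̇/(ṁ c_p) = 34.7 + 16.6/(4.44·3.09) = 35.910 °C.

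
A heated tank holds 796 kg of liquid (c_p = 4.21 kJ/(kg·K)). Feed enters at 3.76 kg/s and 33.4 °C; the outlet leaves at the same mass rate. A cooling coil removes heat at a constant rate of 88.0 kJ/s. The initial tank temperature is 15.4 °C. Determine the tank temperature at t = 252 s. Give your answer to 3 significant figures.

M c_p dT/dt = ṁ c_p (T_in − T) − Q̇.
τ = M/ṁ = 211.70 s; T_ss = T_in − Q̇/(ṁ c_p) = 33.4 − 88.0/(3.76·4.21) = 27.841 °C.
Integrating: T(t) = T_ss + (T₀ − T_ss) e^(−t/τ).
T(252) = 27.841 + (-12.441)·e^(−252/211.70) = 27.841 + (-12.441)·0.30411 = 24.057 °C.

24.1 °C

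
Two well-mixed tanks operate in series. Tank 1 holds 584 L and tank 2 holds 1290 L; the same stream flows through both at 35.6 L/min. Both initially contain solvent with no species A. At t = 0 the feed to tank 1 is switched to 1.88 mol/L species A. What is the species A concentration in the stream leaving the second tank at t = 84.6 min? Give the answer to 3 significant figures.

1.56 mol/L

Time constants: τᵢ = Vᵢ/Q for each well-mixed tank.
τ₁ = 584/35.6 = 16.404 min; τ₂ = 1290/35.6 = 36.236 min.
Tank 1: C₁ = C_in(1 − e^(−t/τ₁)). Tank 2 (τ₁ ≠ τ₂): C₂ = C_in[1 − (τ₁ e^(−t/τ₁) − τ₂ e^(−t/τ₂))/(τ₁ − τ₂)].
At t = 84.6: e^(−t/τ₁) = 0.0057582, e^(−t/τ₂) = 0.096840.
C₂ = 1.88·[1 − (16.404·0.0057582 − 36.236·0.096840)/(-19.831)] = 1.88·0.82782 = 1.5563 mol/L.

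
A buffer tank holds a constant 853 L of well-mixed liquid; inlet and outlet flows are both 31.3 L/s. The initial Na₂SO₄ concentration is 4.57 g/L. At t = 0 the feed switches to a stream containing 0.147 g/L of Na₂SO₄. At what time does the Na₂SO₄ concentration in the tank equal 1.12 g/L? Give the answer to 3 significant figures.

Mass balance on the solute (V constant): V dC/dt = Q(C_in − C), so τ = V/Q = 27.252 s.
C(t) = C_in + (C₀ − C_in) e^(−t/τ). Set C = 1.12 and solve for t:
e^(−t/τ) = (C − C_in)/(C₀ − C_in) = (1.12 − 0.147)/(4.57 − 0.147) = 0.21999
t = −τ ln(…) = 27.252 × 1.5142 = 41.265 s.

41.3 s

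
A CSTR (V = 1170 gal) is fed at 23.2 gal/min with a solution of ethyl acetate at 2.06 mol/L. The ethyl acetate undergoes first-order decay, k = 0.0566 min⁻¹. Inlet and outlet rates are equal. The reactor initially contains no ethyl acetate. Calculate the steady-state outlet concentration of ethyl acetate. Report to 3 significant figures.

Species balance: V dC/dt = Q C_in − Q C − k V C.
At steady state: 0 = Q C_in − (Q + kV) C_ss, so C_ss = Q C_in/(Q + kV).
C_ss = 23.2·2.06/(23.2 + 0.0566·1170) = 47.792/89.422 = 0.53445 mol/L.

0.534 mol/L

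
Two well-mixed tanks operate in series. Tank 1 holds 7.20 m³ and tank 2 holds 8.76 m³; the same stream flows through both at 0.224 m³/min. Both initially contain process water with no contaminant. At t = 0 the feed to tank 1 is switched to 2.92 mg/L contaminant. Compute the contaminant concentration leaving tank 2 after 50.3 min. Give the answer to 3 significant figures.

1.21 mg/L

Time constants: τᵢ = Vᵢ/Q for each well-mixed tank.
τ₁ = 7.20/0.224 = 32.143 min; τ₂ = 8.76/0.224 = 39.107 min.
Solving the cascade with C₁(0)=C₂(0)=0 gives C₂(t) = C_in[1 − (τ₁ e^(−t/τ₁) − τ₂ e^(−t/τ₂))/(τ₁ − τ₂)].
At t = 50.3: e^(−t/τ₁) = 0.20911, e^(−t/τ₂) = 0.27632.
C₂ = 2.92·[1 − (32.143·0.20911 − 39.107·0.27632)/(-6.9643)] = 2.92·0.41351 = 1.2074 mg/L.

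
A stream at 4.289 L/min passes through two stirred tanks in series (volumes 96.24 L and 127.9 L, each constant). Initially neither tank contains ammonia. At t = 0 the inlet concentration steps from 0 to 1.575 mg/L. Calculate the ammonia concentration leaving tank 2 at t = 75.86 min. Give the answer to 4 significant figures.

Species balance on tank i: dCᵢ/dt = (Cᵢ₋₁ − Cᵢ)/τᵢ with τᵢ = Vᵢ/Q.
τ₁ = 96.24/4.289 = 22.4388 min; τ₂ = 127.9/4.289 = 29.8205 min.
Tank 1: C₁ = C_in(1 − e^(−t/τ₁)). Tank 2 (τ₁ ≠ τ₂): C₂ = C_in[1 − (τ₁ e^(−t/τ₁) − τ₂ e^(−t/τ₂))/(τ₁ − τ₂)].
At t = 75.86: e^(−t/τ₁) = 0.0340219, e^(−t/τ₂) = 0.0785602.
C₂ = 1.575·[1 − (22.4388·0.0340219 − 29.8205·0.0785602)/(-7.38167)] = 1.575·0.786052 = 1.23803 mg/L.

1.238 mg/L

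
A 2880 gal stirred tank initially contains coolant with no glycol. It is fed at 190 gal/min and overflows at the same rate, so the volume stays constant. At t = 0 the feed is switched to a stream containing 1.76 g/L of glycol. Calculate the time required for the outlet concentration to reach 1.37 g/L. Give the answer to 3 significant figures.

Accumulation = in − out for the solute gives V dC/dt = Q(C_in − C), so τ = V/Q = 15.158 min.
C(t) = C_in + (C₀ − C_in) e^(−t/τ). Set C = 1.37 and solve for t:
e^(−t/τ) = (C − C_in)/(C₀ − C_in) = (1.37 − 1.76)/(0 − 1.76) = 0.22159
t = −τ ln(…) = 15.158 × 1.5069 = 22.842 min.

22.8 min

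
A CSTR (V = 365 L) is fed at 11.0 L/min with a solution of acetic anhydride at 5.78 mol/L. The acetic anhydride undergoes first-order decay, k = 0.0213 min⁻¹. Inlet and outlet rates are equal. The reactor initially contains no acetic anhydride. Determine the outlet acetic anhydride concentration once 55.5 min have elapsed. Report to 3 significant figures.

3.19 mol/L

Species balance: V dC/dt = Q C_in − Q C − k V C.
dC/dt = (Q/V) C_in − (Q/V + k) C; effective rate a = Q/V + k = 0.030137 + 0.0213 = 0.051437 min⁻¹.
C_ss = Q C_in/(Q + kV) = 3.3865 mol/L; C(t) = C_ss + (C₀ − C_ss) e^(−a t).
C(55.5) = 3.3865 + (-3.3865)·e^(−0.051437·55.5) = 3.3865 + (-3.3865)·0.057570 = 3.1915 mol/L.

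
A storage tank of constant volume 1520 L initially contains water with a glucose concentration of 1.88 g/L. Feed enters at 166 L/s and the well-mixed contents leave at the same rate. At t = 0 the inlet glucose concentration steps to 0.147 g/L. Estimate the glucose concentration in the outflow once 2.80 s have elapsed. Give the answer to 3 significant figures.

1.42 g/L

Species balance on the tank: V dC/dt = Q(C_in − C).
Time constant τ = V/Q = 1520/166 = 9.1566 s.
Integrating: C(t) = C_in + (C₀ − C_in) e^(−t/τ).
C(2.80) = 0.147 + (1.88 − 0.147)·e^(−2.80/9.1566) = 0.147 + (1.7330)·0.73654 = 1.4234 g/L.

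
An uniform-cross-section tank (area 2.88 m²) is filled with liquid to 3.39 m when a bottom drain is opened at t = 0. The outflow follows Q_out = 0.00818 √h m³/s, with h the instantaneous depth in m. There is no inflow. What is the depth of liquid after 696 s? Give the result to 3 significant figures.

0.727 m

A dh/dt = −Q_out = −0.00818 √h.
This is separable: 2 d(√h)/dt = −0.00818/A, so √h = √h₀ − (0.00818/(2A)) t.
√h = √3.39 − 0.00818·696/(2·2.88) = 1.8412 − 0.98842 = 0.85278.
h = 0.85278² = 0.72723 m.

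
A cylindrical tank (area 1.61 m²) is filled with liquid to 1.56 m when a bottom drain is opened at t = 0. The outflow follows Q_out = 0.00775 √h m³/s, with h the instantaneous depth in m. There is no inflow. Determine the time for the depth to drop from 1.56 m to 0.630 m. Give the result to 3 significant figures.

Mass balance (ρ constant): A dh/dt = −0.00775 √h.
Separate and integrate: 2(√h − √h₀) = −(0.00775/A) t.
t = 2A(√h₀ − √h)/0.00775 = 2·1.61·(√1.56 − √0.630)/0.00775
  = 3.2200 × (1.2490 − 0.79373) / 0.00775 = 189.16 s.

189 s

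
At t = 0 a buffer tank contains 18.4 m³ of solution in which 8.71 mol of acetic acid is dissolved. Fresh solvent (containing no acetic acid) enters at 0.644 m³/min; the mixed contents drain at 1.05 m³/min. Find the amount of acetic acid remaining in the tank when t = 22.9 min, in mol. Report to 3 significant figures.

Let m(t) be the amount of acetic acid. Volume: V(t) = V₀ + (Q_in − Q_out) t = 18.4 − 0.40600 t; V(22.9) = 9.1026 m³.
No acetic acid enters, so dm/dt = −Q_out · (m/V).
dm/m = −Q_out dt/(V₀ − 0.40600 t); integrating gives ln(m/m₀) = −(Q_out/(Q_in−Q_out)) ln(V/V₀).
m = m₀ (V₀/V)^(Q_out/(Q_in−Q_out)) = 8.71 × (18.4/9.1026)^(-2.5862) = 1.4110 mol.

1.41 mol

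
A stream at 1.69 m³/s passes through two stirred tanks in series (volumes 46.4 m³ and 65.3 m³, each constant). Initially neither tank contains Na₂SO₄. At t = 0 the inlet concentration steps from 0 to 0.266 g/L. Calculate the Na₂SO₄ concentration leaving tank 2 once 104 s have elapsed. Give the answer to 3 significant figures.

Each tank obeys Vᵢ dCᵢ/dt = Q(Cᵢ₋₁ − Cᵢ), so τᵢ = Vᵢ/Q.
τ₁ = 46.4/1.69 = 27.456 s; τ₂ = 65.3/1.69 = 38.639 s.
Tank 1: C₁ = C_in(1 − e^(−t/τ₁)). Tank 2 (τ₁ ≠ τ₂): C₂ = C_in[1 − (τ₁ e^(−t/τ₁) − τ₂ e^(−t/τ₂))/(τ₁ − τ₂)].
At t = 104: e^(−t/τ₁) = 0.022642, e^(−t/τ₂) = 0.067774.
C₂ = 0.266·[1 − (27.456·0.022642 − 38.639·0.067774)/(-11.183)] = 0.266·0.82143 = 0.21850 g/L.

0.218 g/L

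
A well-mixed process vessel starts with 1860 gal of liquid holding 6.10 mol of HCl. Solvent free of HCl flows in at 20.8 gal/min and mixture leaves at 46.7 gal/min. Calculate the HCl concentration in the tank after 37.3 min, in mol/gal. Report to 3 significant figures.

Total volume: dV/dt = Q_in − Q_out = -25.900 gal/min, so V(t) = 1860 − 25.900 t and V(37.3) = 893.93 gal.
No HCl enters, so dm/dt = −Q_out · (m/V).
dm/m = −Q_out dt/(V₀ − 25.900 t); integrating gives ln(m/m₀) = −(Q_out/(Q_in−Q_out)) ln(V/V₀).
m = m₀ (V₀/V)^(Q_out/(Q_in−Q_out)) = 6.10 × (1860/893.93)^(-1.8031) = 1.6277 mol.
C = m/V = 1.6277/893.93 = 0.0018208 mol/gal.

0.00182 mol/gal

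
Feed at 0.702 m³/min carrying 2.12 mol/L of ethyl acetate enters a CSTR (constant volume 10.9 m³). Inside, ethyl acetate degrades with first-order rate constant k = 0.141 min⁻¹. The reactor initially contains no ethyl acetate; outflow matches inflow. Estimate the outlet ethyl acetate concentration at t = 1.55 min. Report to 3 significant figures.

0.181 mol/L

Species balance: V dC/dt = Q C_in − Q C − k V C.
This is linear with rate a = Q/V + k = 0.20540 min⁻¹.
C_ss = Q C_in/(Q + kV) = 0.66472 mol/L; C(t) = C_ss + (C₀ − C_ss) e^(−a t).
C(1.55) = 0.66472 + (-0.66472)·e^(−0.20540·1.55) = 0.66472 + (-0.66472)·0.72733 = 0.18125 mol/L.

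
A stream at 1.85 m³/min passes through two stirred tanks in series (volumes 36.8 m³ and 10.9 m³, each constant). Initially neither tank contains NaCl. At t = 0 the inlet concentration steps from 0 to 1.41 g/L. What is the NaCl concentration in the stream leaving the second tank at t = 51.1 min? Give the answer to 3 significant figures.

1.26 g/L

Each tank obeys Vᵢ dCᵢ/dt = Q(Cᵢ₋₁ − Cᵢ), so τᵢ = Vᵢ/Q.
τ₁ = 36.8/1.85 = 19.892 min; τ₂ = 10.9/1.85 = 5.8919 min.
Tank 1: C₁ = C_in(1 − e^(−t/τ₁)). Tank 2 (τ₁ ≠ τ₂): C₂ = C_in[1 − (τ₁ e^(−t/τ₁) − τ₂ e^(−t/τ₂))/(τ₁ − τ₂)].
At t = 51.1: e^(−t/τ₁) = 0.076621, e^(−t/τ₂) = 0.00017116.
C₂ = 1.41·[1 − (19.892·0.076621 − 5.8919·0.00017116)/(14.000)] = 1.41·0.89121 = 1.2566 g/L.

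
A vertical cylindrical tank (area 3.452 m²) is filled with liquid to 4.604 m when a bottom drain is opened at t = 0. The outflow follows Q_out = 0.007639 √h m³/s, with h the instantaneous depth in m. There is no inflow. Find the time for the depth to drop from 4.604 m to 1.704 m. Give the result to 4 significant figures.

With no inflow, A dh/dt = −0.007639 √h.
This is separable: 2 d(√h)/dt = −0.007639/A, so √h = √h₀ − (0.007639/(2A)) t.
t = 2A(√h₀ − √h)/0.007639 = 2·3.452·(√4.604 − √1.704)/0.007639
  = 6.90400 × (2.14569 − 1.30537) / 0.007639 = 759.467 s.

759.5 s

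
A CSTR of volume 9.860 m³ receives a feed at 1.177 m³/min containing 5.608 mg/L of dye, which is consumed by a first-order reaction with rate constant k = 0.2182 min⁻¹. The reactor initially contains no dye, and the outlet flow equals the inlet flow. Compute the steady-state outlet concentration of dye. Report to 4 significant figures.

V dC/dt = Q(C_in − C) − k V C.
At steady state: 0 = Q C_in − (Q + kV) C_ss, so C_ss = Q C_in/(Q + kV).
C_ss = 1.177·5.608/(1.177 + 0.2182·9.860) = 6.60062/3.32845 = 1.98309 mg/L.

1.983 mg/L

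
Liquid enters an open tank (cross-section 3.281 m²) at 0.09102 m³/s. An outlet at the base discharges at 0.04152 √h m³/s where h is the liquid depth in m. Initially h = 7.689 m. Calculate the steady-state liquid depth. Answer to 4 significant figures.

4.806 m

Accumulation of liquid (constant cross-section A): A dh/dt = Q_in − 0.04152 √h. At steady state dh/dt = 0:
Q_in = 0.04152 √h_ss ⇒ √h_ss = 0.09102/0.04152 = 2.19220.
h_ss = 2.19220² = 4.80573 m. (Since h₀ = 7.689 m > h_ss, the level will fall toward this value.)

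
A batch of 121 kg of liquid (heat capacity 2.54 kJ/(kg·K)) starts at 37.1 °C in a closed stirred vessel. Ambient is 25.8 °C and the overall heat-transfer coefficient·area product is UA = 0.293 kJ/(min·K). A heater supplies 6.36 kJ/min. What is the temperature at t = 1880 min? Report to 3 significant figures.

M c_p dT/dt = −UA(T − T_amb) + Q̇.
dT/dt = (T_ss − T)/τ with T_ss = T_amb + Q̇/UA = 25.8 + 6.36/0.293 = 47.506 °C, τ = M c_p/UA = 121·2.54/0.293 = 1048.9 min.
Integrating: T(t) = T_ss + (T₀ − T_ss) e^(−t/τ).
T(1880) = 47.506 + (-10.406)·0.16658 = 45.773 °C.

45.8 °C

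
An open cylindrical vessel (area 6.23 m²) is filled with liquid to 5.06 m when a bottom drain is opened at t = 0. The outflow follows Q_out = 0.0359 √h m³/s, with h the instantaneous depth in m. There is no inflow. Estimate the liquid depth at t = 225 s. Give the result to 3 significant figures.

A dh/dt = −Q_out = −0.0359 √h.
Separate and integrate: 2(√h − √h₀) = −(0.0359/A) t.
√h = √5.06 − 0.0359·225/(2·6.23) = 2.2494 − 0.64827 = 1.6012.
h = 1.6012² = 2.5637 m.

2.56 m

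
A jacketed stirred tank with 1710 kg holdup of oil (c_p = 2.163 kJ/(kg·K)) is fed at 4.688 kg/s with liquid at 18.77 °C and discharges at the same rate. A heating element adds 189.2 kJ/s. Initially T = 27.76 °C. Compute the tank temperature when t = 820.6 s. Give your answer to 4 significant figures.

36.41 °C

Unsteady energy balance on the tank contents: M c_p dT/dt = ṁ c_p (T_in − T) + 189.2.
τ = M/ṁ = 364.761 s; T_ss = T_in + Q̇/(ṁ c_p) = 18.77 + 189.2/(4.688·2.163) = 37.4285 °C.
Integrating: T(t) = T_ss + (T₀ − T_ss) e^(−t/τ).
T(820.6) = 37.4285 + (-9.66851)·e^(−820.6/364.761) = 37.4285 + (-9.66851)·0.105432 = 36.4091 °C.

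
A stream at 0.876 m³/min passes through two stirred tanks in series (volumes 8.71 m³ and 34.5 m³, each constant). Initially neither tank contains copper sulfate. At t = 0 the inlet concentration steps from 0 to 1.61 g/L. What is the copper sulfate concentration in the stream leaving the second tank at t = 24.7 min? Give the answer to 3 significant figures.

Species balance on tank i: dCᵢ/dt = (Cᵢ₋₁ − Cᵢ)/τᵢ with τᵢ = Vᵢ/Q.
τ₁ = 8.71/0.876 = 9.9429 min; τ₂ = 34.5/0.876 = 39.384 min.
Solving the cascade with C₁(0)=C₂(0)=0 gives C₂(t) = C_in[1 − (τ₁ e^(−t/τ₁) − τ₂ e^(−t/τ₂))/(τ₁ − τ₂)].
At t = 24.7: e^(−t/τ₁) = 0.083394, e^(−t/τ₂) = 0.53410.
C₂ = 1.61·[1 − (9.9429·0.083394 − 39.384·0.53410)/(-29.441)] = 1.61·0.31368 = 0.50502 g/L.

0.505 g/L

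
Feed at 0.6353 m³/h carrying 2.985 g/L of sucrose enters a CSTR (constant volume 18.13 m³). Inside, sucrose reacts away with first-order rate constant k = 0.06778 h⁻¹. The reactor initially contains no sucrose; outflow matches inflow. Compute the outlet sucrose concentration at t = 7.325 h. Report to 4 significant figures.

0.5383 g/L

Accumulation = in − out − consumed: V dC/dt = Q C_in − Q C − k V C.
dC/dt = (Q/V) C_in − (Q/V + k) C; effective rate a = Q/V + k = 0.0350414 + 0.06778 = 0.102821 h⁻¹.
C_ss = Q C_in/(Q + kV) = 1.01728 g/L; C(t) = C_ss + (C₀ − C_ss) e^(−a t).
C(7.325) = 1.01728 + (-1.01728)·e^(−0.102821·7.325) = 1.01728 + (-1.01728)·0.470873 = 0.538272 g/L.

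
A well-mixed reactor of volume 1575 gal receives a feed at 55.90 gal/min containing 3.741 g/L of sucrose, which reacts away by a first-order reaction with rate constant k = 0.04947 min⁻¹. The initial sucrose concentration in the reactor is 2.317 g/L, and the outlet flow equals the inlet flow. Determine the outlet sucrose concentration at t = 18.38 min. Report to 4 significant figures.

1.721 g/L

V dC/dt = Q(C_in − C) − k V C.
This is linear with rate a = Q/V + k = 0.0849621 min⁻¹.
C_ss = Q C_in/(Q + kV) = 1.56277 g/L; C(t) = C_ss + (C₀ − C_ss) e^(−a t).
C(18.38) = 1.56277 + (0.754234)·e^(−0.0849621·18.38) = 1.56277 + (0.754234)·0.209800 = 1.72100 g/L.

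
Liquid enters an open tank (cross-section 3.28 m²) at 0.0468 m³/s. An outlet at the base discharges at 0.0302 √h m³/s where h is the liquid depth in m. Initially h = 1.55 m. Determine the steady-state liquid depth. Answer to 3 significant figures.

A dh/dt = Q_in − 0.0302 √h. Steady state requires inflow = outflow:
Q_in = 0.0302 √h_ss ⇒ √h_ss = 0.0468/0.0302 = 1.5497.
h_ss = 1.5497² = 2.4015 m. (Since h₀ = 1.55 m < h_ss, the level will rise toward this value.)

2.40 m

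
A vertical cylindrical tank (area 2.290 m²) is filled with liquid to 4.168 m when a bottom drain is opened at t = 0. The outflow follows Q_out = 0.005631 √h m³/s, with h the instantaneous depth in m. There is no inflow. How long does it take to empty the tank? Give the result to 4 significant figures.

A dh/dt = −Q_out = −0.005631 √h.
∫ h^(−1/2) dh = −(0.005631/A) ∫ dt, giving 2√h = 2√h₀ − (0.005631/A) t.
Tank is empty when √h = 0: t_empty = 2A√h₀/0.005631.
t_empty = 2·2.290·√4.168/0.005631 = 4.58000·2.04157/0.005631 = 1660.52 s.

1661 s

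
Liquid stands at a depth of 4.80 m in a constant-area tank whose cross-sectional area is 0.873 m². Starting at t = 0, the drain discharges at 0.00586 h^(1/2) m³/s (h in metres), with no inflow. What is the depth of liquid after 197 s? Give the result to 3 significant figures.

With no inflow, A dh/dt = −0.00586 √h.
Separate and integrate: 2(√h − √h₀) = −(0.00586/A) t.
√h = √4.80 − 0.00586·197/(2·0.873) = 2.1909 − 0.66118 = 1.5297.
h = 1.5297² = 2.3400 m.

2.34 m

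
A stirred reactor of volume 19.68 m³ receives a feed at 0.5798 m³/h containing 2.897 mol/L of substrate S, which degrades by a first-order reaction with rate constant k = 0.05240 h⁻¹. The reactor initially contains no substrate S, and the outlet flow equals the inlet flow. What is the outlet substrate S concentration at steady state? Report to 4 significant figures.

Accumulation = in − out − consumed: V dC/dt = Q C_in − Q C − k V C.
Steady state (dC/dt = 0): C_ss = Q C_in/(Q + kV) = C_in/(1 + kV/Q).
C_ss = 0.5798·2.897/(0.5798 + 0.05240·19.68) = 1.67968/1.61103 = 1.04261 mol/L.

1.043 mol/L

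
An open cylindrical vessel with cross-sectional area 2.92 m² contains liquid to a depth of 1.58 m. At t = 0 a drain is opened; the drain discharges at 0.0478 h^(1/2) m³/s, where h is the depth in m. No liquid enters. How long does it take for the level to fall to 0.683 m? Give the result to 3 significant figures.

52.6 s

Unsteady balance on liquid volume: A dh/dt = −0.0478 √h.
∫ h^(−1/2) dh = −(0.0478/A) ∫ dt, giving 2√h = 2√h₀ − (0.0478/A) t.
t = 2A(√h₀ − √h)/0.0478 = 2·2.92·(√1.58 − √0.683)/0.0478
  = 5.8400 × (1.2570 − 0.82644) / 0.0478 = 52.602 s.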